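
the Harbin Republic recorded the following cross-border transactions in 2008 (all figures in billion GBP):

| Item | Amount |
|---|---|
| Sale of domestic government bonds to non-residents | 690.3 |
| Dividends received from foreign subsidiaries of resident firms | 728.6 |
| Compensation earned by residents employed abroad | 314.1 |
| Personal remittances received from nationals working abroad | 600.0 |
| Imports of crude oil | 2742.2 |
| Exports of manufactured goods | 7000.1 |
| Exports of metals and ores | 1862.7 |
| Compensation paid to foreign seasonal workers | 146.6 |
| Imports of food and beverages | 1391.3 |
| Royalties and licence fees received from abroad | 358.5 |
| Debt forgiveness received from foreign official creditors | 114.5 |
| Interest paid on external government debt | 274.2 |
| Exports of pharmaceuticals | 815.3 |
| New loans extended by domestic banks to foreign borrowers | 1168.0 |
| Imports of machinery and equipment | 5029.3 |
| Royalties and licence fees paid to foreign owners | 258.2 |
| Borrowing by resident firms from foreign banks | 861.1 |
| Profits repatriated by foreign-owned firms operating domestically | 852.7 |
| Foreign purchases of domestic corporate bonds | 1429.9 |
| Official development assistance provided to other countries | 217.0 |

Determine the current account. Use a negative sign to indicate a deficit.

Goods: -2742.2 + 1862.7 - 5029.3 + 815.3 + 7000.1 - 1391.3 = 515.3
Services: 358.5 - 258.2 = 100.3
Primary income: -274.2 + 314.1 - 146.6 + 728.6 - 852.7 = -230.8
Secondary income: 600.0 - 217.0 = 383.0
Current account = 515.3 + 100.3 + (-230.8) + 383.0 = 767.8
(Excluded from the current account — financial account: sale of domestic government bonds to non-residents 690.3, new loans extended by domestic banks to foreign borrowers 1168.0, borrowing by resident firms from foreign banks 861.1, foreign purchases of domestic corporate bonds 1429.9; capital account: debt forgiveness received from foreign official creditors 114.5.)

767.8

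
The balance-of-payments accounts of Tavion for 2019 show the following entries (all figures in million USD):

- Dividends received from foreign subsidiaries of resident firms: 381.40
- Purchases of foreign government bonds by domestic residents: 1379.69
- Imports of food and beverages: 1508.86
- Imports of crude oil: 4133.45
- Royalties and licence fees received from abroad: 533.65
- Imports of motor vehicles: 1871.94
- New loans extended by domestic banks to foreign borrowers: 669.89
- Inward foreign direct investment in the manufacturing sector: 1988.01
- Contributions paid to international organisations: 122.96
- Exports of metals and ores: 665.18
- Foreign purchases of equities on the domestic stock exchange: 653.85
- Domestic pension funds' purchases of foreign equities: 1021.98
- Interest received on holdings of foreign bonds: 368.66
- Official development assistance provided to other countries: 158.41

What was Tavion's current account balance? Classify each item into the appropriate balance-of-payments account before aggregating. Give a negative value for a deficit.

-5846.73

Goods: -1508.86 - 4133.45 + 665.18 - 1871.94 = -6849.07
Services: 533.65
Primary income: 381.40 + 368.66 = 750.06
Secondary income: -158.41 - 122.96 = -281.37
Current account = (-6849.07) + 533.65 + 750.06 + (-281.37) = -5846.73
(Excluded from the current account — financial account: purchases of foreign government bonds by domestic residents 1379.69, new loans extended by domestic banks to foreign borrowers 669.89, inward foreign direct investment in the manufacturing sector 1988.01, foreign purchases of equities on the domestic stock exchange 653.85, domestic pension funds' purchases of foreign equities 1021.98.)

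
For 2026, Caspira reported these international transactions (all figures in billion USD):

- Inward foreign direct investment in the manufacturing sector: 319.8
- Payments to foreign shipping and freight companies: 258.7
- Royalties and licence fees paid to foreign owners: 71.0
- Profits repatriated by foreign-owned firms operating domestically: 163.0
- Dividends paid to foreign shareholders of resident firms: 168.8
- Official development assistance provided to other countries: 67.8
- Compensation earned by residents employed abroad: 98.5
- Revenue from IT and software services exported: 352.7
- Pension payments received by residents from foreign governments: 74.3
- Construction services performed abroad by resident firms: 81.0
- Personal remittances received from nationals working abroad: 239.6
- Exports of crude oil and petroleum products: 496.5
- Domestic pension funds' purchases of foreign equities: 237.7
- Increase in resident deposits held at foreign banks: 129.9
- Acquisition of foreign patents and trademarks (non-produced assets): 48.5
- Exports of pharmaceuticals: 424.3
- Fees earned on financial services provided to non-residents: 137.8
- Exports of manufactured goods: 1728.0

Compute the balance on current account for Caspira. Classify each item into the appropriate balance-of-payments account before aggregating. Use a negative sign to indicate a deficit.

2903.4

Goods: 496.5 + 1728.0 + 424.3 = 2648.8
Services: 352.7 - 71.0 + 137.8 + 81.0 - 258.7 = 241.8
Primary income: -168.8 - 163.0 + 98.5 = -233.3
Secondary income: -67.8 + 239.6 + 74.3 = 246.1
Current account = 2648.8 + 241.8 + (-233.3) + 246.1 = 2903.4
(Excluded from the current account — financial account: inward foreign direct investment in the manufacturing sector 319.8, domestic pension funds' purchases of foreign equities 237.7, increase in resident deposits held at foreign banks 129.9; capital account: acquisition of foreign patents and trademarks (non-produced assets) 48.5.)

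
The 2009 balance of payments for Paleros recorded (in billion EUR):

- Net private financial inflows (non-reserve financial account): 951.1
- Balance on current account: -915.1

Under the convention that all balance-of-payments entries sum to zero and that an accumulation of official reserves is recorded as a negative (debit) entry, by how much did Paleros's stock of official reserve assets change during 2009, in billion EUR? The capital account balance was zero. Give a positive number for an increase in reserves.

Official reserve transactions balance = -((-915.1) + 951.1) = -36.0
An accumulation of reserves is recorded as a debit (negative entry), so the change in the stock of reserves is the negative of that balance.
Change in official reserves = -(-36.0) = 36.0

36.0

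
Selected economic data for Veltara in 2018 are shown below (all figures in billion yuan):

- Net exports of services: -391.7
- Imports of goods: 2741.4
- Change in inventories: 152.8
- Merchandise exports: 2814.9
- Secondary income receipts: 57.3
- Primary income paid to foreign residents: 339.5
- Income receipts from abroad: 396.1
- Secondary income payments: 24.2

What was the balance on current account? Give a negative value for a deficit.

-228.5

Goods balance = 2814.9 - 2741.4 = 73.5
Services balance = -391.7
Trade balance (goods + services) = 73.5 + (-391.7) = -318.2
Net primary income = 396.1 - 339.5 = 56.6
Net secondary income = 57.3 - 24.2 = 33.1
Current account = -318.2 + 56.6 + 33.1 = -228.5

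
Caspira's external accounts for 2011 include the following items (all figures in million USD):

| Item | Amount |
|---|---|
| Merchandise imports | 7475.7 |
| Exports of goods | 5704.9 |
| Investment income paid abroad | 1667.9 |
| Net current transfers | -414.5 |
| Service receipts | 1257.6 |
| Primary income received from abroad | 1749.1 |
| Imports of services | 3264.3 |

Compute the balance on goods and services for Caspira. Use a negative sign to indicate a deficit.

Goods balance = 5704.9 - 7475.7 = -1770.8
Services balance = 1257.6 - 3264.3 = -2006.7
Trade balance (goods + services) = -1770.8 + (-2006.7) = -3777.5

-3777.5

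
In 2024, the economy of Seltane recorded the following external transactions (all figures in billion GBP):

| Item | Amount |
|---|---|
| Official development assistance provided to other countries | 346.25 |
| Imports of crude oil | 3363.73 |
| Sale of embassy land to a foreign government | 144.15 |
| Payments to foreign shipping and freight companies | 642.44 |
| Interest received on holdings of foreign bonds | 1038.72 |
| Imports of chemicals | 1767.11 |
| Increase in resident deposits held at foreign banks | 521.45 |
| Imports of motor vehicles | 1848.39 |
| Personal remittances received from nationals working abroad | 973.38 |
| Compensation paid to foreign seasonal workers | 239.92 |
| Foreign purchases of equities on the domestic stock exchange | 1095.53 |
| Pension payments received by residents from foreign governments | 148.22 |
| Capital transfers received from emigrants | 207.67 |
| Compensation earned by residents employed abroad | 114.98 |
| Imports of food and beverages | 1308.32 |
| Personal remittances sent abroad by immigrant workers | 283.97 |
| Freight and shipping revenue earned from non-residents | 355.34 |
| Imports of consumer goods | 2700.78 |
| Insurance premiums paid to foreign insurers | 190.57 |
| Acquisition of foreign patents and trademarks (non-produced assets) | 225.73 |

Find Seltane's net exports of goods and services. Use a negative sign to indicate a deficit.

Goods: -1308.32 - 2700.78 - 1848.39 - 3363.73 - 1767.11 = -10988.33
Services: -190.57 - 642.44 + 355.34 = -477.67
Trade balance = -10988.33 + (-477.67) = -11466.00
(Excluded from the trade balance — secondary income: official development assistance provided to other countries 346.25, personal remittances received from nationals working abroad 973.38, pension payments received by residents from foreign governments 148.22, personal remittances sent abroad by immigrant workers 283.97; capital account: sale of embassy land to a foreign government 144.15, capital transfers received from emigrants 207.67, acquisition of foreign patents and trademarks (non-produced assets) 225.73; primary income: interest received on holdings of foreign bonds 1038.72, compensation paid to foreign seasonal workers 239.92, compensation earned by residents employed abroad 114.98; financial account: increase in resident deposits held at foreign banks 521.45, foreign purchases of equities on the domestic stock exchange 1095.53.)

-11466.00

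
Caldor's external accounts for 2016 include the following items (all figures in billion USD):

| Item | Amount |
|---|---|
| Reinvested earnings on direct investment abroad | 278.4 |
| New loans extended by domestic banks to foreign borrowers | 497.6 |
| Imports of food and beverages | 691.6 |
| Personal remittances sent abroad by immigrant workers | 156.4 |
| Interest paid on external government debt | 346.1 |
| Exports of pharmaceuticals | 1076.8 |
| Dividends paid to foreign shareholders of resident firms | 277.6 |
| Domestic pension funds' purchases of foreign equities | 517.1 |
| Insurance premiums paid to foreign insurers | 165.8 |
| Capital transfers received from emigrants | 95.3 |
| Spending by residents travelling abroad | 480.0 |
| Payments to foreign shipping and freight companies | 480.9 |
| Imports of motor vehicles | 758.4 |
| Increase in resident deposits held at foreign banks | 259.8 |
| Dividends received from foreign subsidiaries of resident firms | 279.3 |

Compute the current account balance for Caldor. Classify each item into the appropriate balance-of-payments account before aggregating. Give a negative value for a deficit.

-1722.3

Goods: 1076.8 - 758.4 - 691.6 = -373.2
Services: -165.8 - 480.0 - 480.9 = -1126.7
Primary income: 278.4 + 279.3 - 277.6 - 346.1 = -66.0
Secondary income: -156.4
Current account = (-373.2) + (-1126.7) + (-66.0) + (-156.4) = -1722.3
(Excluded from the current account — financial account: new loans extended by domestic banks to foreign borrowers 497.6, domestic pension funds' purchases of foreign equities 517.1, increase in resident deposits held at foreign banks 259.8; capital account: capital transfers received from emigrants 95.3.)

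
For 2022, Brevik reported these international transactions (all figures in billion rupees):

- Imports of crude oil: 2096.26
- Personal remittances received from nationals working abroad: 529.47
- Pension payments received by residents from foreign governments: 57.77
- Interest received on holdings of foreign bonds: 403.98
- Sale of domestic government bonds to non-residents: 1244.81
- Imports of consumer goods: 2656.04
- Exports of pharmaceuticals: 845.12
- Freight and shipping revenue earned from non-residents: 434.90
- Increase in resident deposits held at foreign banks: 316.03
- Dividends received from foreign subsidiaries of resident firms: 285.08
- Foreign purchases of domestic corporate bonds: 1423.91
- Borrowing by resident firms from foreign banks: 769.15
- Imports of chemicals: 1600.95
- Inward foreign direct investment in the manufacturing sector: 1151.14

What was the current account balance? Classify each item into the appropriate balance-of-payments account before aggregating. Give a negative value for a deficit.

-3796.93

Goods: -1600.95 + 845.12 - 2096.26 - 2656.04 = -5508.13
Services: 434.90
Primary income: 285.08 + 403.98 = 689.06
Secondary income: 529.47 + 57.77 = 587.24
Current account = (-5508.13) + 434.90 + 689.06 + 587.24 = -3796.93
(Excluded from the current account — financial account: sale of domestic government bonds to non-residents 1244.81, increase in resident deposits held at foreign banks 316.03, foreign purchases of domestic corporate bonds 1423.91, borrowing by resident firms from foreign banks 769.15, inward foreign direct investment in the manufacturing sector 1151.14.)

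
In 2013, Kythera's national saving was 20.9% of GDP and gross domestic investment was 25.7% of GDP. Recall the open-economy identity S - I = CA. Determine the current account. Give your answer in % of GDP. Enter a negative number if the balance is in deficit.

CA = S - I = 20.9 - 25.7 = -4.8

-4.8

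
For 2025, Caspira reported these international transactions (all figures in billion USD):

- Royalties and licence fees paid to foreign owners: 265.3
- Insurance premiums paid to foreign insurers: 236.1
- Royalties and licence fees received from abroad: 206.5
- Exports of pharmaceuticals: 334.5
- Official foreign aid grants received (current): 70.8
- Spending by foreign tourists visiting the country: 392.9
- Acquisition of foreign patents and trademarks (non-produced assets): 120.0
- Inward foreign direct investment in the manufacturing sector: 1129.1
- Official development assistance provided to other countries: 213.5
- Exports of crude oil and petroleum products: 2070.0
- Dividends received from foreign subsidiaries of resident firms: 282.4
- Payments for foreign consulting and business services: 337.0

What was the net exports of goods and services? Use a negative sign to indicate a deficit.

2165.5

Goods: 2070.0 + 334.5 = 2404.5
Services: -337.0 - 236.1 - 265.3 + 392.9 + 206.5 = -239.0
Trade balance = 2404.5 + (-239.0) = 2165.5
(Excluded from the trade balance — secondary income: official foreign aid grants received (current) 70.8, official development assistance provided to other countries 213.5; capital account: acquisition of foreign patents and trademarks (non-produced assets) 120.0; financial account: inward foreign direct investment in the manufacturing sector 1129.1; primary income: dividends received from foreign subsidiaries of resident firms 282.4.)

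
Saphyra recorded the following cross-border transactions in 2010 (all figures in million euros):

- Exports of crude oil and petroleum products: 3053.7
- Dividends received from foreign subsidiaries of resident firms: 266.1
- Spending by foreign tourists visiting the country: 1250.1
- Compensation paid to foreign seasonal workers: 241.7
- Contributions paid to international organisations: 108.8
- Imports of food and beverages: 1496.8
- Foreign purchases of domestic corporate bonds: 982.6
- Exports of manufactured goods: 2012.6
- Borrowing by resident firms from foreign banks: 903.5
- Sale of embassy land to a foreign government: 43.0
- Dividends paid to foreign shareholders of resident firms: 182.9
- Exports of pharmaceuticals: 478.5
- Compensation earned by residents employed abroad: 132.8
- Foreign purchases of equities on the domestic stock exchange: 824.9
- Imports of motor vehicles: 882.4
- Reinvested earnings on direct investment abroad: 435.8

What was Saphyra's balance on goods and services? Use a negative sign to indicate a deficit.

Goods: 3053.7 - 1496.8 - 882.4 + 478.5 + 2012.6 = 3165.6
Services: 1250.1
Trade balance = 3165.6 + 1250.1 = 4415.7
(Excluded from the trade balance — primary income: dividends received from foreign subsidiaries of resident firms 266.1, compensation paid to foreign seasonal workers 241.7, dividends paid to foreign shareholders of resident firms 182.9, compensation earned by residents employed abroad 132.8, reinvested earnings on direct investment abroad 435.8; secondary income: contributions paid to international organisations 108.8; financial account: foreign purchases of domestic corporate bonds 982.6, borrowing by resident firms from foreign banks 903.5, foreign purchases of equities on the domestic stock exchange 824.9; capital account: sale of embassy land to a foreign government 43.0.)

4415.7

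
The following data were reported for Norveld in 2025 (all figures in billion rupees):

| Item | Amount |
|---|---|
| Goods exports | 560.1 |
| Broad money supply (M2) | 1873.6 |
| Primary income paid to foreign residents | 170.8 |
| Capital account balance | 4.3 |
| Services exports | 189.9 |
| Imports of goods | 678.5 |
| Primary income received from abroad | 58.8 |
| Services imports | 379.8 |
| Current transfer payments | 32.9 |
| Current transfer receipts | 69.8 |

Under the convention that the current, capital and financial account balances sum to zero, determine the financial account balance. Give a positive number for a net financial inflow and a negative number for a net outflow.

379.1

Goods balance = 560.1 - 678.5 = -118.4
Services balance = 189.9 - 379.8 = -189.9
Trade balance (goods + services) = -118.4 + (-189.9) = -308.3
Net primary income = 58.8 - 170.8 = -112.0
Net secondary income = 69.8 - 32.9 = 36.9
Current account = -308.3 + (-112.0) + 36.9 = -383.4
Financial account = -(-383.4 + 4.3) = 379.1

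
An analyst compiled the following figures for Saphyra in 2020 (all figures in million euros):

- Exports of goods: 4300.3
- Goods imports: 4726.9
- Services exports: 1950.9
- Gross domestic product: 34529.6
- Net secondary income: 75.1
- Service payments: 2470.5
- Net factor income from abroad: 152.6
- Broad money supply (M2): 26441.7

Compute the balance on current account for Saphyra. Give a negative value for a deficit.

Goods balance = 4300.3 - 4726.9 = -426.6
Services balance = 1950.9 - 2470.5 = -519.6
Trade balance (goods + services) = -426.6 + (-519.6) = -946.2
Net primary income = 152.6
Net secondary income = 75.1
Current account = -946.2 + 152.6 + 75.1 = -718.5

-718.5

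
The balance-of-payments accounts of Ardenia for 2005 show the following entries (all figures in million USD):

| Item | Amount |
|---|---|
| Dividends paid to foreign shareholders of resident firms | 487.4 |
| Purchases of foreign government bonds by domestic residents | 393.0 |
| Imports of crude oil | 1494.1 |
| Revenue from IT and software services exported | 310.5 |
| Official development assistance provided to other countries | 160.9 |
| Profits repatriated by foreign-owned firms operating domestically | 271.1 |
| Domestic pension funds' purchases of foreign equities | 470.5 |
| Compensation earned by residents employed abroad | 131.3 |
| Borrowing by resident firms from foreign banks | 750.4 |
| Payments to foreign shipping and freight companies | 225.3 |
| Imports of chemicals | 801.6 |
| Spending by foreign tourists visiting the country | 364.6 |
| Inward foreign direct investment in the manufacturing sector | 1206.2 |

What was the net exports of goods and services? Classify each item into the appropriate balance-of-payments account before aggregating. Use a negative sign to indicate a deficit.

Goods: -1494.1 - 801.6 = -2295.7
Services: 310.5 - 225.3 + 364.6 = 449.8
Trade balance = -2295.7 + 449.8 = -1845.9
(Excluded from the trade balance — primary income: dividends paid to foreign shareholders of resident firms 487.4, profits repatriated by foreign-owned firms operating domestically 271.1, compensation earned by residents employed abroad 131.3; financial account: purchases of foreign government bonds by domestic residents 393.0, domestic pension funds' purchases of foreign equities 470.5, borrowing by resident firms from foreign banks 750.4, inward foreign direct investment in the manufacturing sector 1206.2; secondary income: official development assistance provided to other countries 160.9.)

-1845.9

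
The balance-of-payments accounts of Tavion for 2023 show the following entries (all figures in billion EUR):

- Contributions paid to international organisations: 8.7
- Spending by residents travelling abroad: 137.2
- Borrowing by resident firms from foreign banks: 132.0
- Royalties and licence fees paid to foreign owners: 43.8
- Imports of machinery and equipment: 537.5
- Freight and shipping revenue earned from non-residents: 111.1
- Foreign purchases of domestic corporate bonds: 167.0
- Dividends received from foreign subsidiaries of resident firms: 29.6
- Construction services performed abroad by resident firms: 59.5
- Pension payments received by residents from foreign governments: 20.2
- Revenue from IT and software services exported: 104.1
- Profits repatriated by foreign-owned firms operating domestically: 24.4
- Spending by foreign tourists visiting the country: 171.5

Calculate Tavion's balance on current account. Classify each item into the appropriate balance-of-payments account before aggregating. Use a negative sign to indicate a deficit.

-255.6

Goods: -537.5
Services: -137.2 + 59.5 - 43.8 + 111.1 + 104.1 + 171.5 = 265.2
Primary income: -24.4 + 29.6 = 5.2
Secondary income: 20.2 - 8.7 = 11.5
Current account = (-537.5) + 265.2 + 5.2 + 11.5 = -255.6
(Excluded from the current account — financial account: borrowing by resident firms from foreign banks 132.0, foreign purchases of domestic corporate bonds 167.0.)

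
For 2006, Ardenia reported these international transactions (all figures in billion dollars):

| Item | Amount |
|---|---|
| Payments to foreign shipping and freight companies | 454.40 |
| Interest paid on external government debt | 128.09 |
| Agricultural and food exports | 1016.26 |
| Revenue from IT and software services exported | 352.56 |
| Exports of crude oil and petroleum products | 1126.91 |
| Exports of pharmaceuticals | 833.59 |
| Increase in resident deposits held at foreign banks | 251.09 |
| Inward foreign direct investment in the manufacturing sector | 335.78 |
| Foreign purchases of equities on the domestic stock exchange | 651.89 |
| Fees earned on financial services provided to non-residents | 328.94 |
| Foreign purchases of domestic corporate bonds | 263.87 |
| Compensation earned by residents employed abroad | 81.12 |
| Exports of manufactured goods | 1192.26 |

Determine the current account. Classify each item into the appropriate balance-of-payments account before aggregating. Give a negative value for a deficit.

4349.15

Goods: 1016.26 + 833.59 + 1126.91 + 1192.26 = 4169.02
Services: 352.56 + 328.94 - 454.40 = 227.10
Primary income: 81.12 - 128.09 = -46.97
Current account = 4169.02 + 227.10 + (-46.97) = 4349.15
(Excluded from the current account — financial account: increase in resident deposits held at foreign banks 251.09, inward foreign direct investment in the manufacturing sector 335.78, foreign purchases of equities on the domestic stock exchange 651.89, foreign purchases of domestic corporate bonds 263.87.)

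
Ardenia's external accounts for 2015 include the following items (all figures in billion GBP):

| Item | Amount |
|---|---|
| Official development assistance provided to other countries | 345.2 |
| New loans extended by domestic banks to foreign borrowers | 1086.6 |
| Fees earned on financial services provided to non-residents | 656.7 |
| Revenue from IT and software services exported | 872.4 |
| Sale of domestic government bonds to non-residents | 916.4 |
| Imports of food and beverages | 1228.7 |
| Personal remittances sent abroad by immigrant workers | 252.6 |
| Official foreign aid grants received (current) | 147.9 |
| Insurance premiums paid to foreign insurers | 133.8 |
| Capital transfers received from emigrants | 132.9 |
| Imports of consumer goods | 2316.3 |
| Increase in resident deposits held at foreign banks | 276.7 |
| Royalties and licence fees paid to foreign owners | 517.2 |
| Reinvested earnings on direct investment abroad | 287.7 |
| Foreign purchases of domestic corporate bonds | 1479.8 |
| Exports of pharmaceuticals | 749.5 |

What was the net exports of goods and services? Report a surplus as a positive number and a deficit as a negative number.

-1917.4

Goods: -2316.3 - 1228.7 + 749.5 = -2795.5
Services: -517.2 + 656.7 - 133.8 + 872.4 = 878.1
Trade balance = -2795.5 + 878.1 = -1917.4
(Excluded from the trade balance — secondary income: official development assistance provided to other countries 345.2, personal remittances sent abroad by immigrant workers 252.6, official foreign aid grants received (current) 147.9; financial account: new loans extended by domestic banks to foreign borrowers 1086.6, sale of domestic government bonds to non-residents 916.4, increase in resident deposits held at foreign banks 276.7, foreign purchases of domestic corporate bonds 1479.8; capital account: capital transfers received from emigrants 132.9; primary income: reinvested earnings on direct investment abroad 287.7.)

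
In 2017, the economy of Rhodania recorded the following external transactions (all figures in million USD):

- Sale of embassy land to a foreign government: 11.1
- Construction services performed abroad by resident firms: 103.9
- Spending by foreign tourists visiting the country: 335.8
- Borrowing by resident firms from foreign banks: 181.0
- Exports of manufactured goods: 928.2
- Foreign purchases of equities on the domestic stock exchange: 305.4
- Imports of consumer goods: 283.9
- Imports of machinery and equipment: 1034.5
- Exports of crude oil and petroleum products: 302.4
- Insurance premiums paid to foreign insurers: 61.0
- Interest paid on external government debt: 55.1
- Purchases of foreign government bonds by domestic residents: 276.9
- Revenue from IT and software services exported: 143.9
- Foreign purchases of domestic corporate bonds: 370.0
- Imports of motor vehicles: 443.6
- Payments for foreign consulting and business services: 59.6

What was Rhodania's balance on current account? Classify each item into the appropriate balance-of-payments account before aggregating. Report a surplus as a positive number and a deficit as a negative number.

-123.5

Goods: -1034.5 + 302.4 - 283.9 - 443.6 + 928.2 = -531.4
Services: 335.8 - 61.0 + 103.9 + 143.9 - 59.6 = 463.0
Primary income: -55.1
Current account = (-531.4) + 463.0 + (-55.1) = -123.5
(Excluded from the current account — capital account: sale of embassy land to a foreign government 11.1; financial account: borrowing by resident firms from foreign banks 181.0, foreign purchases of equities on the domestic stock exchange 305.4, purchases of foreign government bonds by domestic residents 276.9, foreign purchases of domestic corporate bonds 370.0.)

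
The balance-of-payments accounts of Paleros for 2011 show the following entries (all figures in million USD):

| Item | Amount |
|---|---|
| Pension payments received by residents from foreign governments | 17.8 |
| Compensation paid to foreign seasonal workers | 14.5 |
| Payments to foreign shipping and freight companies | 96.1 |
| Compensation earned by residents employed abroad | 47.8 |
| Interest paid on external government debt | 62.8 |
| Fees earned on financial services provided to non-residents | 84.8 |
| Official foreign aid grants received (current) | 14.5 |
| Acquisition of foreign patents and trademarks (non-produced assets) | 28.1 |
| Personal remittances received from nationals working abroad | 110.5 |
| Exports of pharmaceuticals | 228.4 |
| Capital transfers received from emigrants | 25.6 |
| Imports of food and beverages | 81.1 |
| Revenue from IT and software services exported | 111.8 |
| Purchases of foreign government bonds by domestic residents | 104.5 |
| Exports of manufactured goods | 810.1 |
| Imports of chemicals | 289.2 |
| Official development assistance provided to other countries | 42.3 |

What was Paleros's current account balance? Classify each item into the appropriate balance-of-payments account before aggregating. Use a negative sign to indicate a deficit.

Goods: -81.1 + 228.4 + 810.1 - 289.2 = 668.2
Services: 111.8 + 84.8 - 96.1 = 100.5
Primary income: 47.8 - 14.5 - 62.8 = -29.5
Secondary income: 110.5 + 14.5 - 42.3 + 17.8 = 100.5
Current account = 668.2 + 100.5 + (-29.5) + 100.5 = 839.7
(Excluded from the current account — capital account: acquisition of foreign patents and trademarks (non-produced assets) 28.1, capital transfers received from emigrants 25.6; financial account: purchases of foreign government bonds by domestic residents 104.5.)

839.7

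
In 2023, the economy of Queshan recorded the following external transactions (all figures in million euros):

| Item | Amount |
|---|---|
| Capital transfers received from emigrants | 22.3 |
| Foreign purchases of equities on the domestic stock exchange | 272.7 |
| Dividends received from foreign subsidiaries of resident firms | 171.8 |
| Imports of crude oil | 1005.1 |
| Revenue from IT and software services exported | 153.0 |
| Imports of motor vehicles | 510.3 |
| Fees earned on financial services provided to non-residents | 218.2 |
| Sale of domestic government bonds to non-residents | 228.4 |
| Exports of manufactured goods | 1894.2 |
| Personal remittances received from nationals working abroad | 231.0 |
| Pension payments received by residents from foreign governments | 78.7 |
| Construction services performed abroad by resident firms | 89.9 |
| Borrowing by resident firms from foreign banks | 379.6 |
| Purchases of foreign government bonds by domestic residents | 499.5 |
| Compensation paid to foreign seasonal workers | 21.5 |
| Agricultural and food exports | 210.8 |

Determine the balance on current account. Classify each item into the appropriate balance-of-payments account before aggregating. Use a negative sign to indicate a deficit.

1510.7

Goods: -1005.1 + 210.8 + 1894.2 - 510.3 = 589.6
Services: 218.2 + 89.9 + 153.0 = 461.1
Primary income: -21.5 + 171.8 = 150.3
Secondary income: 78.7 + 231.0 = 309.7
Current account = 589.6 + 461.1 + 150.3 + 309.7 = 1510.7
(Excluded from the current account — capital account: capital transfers received from emigrants 22.3; financial account: foreign purchases of equities on the domestic stock exchange 272.7, sale of domestic government bonds to non-residents 228.4, borrowing by resident firms from foreign banks 379.6, purchases of foreign government bonds by domestic residents 499.5.)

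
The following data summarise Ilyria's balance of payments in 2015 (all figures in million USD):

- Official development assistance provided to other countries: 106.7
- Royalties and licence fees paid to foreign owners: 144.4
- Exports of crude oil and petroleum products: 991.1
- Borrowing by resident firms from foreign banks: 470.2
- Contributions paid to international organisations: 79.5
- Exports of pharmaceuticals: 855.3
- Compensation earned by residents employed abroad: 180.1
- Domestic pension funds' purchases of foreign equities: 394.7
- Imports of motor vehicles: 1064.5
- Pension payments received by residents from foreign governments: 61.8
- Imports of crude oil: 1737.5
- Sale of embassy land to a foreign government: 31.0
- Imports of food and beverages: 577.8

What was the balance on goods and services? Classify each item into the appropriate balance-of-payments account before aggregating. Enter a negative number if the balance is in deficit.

-1677.8

Goods: 855.3 - 577.8 - 1064.5 + 991.1 - 1737.5 = -1533.4
Services: -144.4
Trade balance = -1533.4 + (-144.4) = -1677.8
(Excluded from the trade balance — secondary income: official development assistance provided to other countries 106.7, contributions paid to international organisations 79.5, pension payments received by residents from foreign governments 61.8; financial account: borrowing by resident firms from foreign banks 470.2, domestic pension funds' purchases of foreign equities 394.7; primary income: compensation earned by residents employed abroad 180.1; capital account: sale of embassy land to a foreign government 31.0.)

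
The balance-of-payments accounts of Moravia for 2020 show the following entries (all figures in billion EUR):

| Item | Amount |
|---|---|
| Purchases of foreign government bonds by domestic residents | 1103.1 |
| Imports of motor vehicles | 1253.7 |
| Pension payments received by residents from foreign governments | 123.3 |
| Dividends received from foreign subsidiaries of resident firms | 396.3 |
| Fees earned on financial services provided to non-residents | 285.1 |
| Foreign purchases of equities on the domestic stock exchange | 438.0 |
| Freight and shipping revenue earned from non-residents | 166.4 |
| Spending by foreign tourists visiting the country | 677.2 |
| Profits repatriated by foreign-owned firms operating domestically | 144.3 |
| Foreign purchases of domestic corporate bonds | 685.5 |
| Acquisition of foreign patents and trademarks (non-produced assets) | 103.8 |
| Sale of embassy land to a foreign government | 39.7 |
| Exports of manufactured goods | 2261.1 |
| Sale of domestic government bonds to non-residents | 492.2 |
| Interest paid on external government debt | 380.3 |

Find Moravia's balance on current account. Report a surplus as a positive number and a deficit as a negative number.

2131.1

Goods: -1253.7 + 2261.1 = 1007.4
Services: 677.2 + 166.4 + 285.1 = 1128.7
Primary income: 396.3 - 380.3 - 144.3 = -128.3
Secondary income: 123.3
Current account = 1007.4 + 1128.7 + (-128.3) + 123.3 = 2131.1
(Excluded from the current account — financial account: purchases of foreign government bonds by domestic residents 1103.1, foreign purchases of equities on the domestic stock exchange 438.0, foreign purchases of domestic corporate bonds 685.5, sale of domestic government bonds to non-residents 492.2; capital account: acquisition of foreign patents and trademarks (non-produced assets) 103.8, sale of embassy land to a foreign government 39.7.)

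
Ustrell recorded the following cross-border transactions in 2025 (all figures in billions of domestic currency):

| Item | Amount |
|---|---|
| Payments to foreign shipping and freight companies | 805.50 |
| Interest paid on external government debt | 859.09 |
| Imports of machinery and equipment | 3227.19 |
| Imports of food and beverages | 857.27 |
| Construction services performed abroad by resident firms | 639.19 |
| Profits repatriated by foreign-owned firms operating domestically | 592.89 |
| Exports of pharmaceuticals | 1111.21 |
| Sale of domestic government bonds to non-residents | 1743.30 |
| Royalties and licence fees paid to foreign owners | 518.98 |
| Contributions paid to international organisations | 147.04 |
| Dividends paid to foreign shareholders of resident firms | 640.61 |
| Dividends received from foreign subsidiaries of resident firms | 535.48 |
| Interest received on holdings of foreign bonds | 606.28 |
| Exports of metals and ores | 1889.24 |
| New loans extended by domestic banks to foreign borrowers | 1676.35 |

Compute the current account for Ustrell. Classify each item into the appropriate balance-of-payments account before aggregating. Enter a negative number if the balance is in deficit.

-2867.17

Goods: 1111.21 - 3227.19 - 857.27 + 1889.24 = -1084.01
Services: 639.19 - 805.50 - 518.98 = -685.29
Primary income: 606.28 - 859.09 - 592.89 + 535.48 - 640.61 = -950.83
Secondary income: -147.04
Current account = (-1084.01) + (-685.29) + (-950.83) + (-147.04) = -2867.17
(Excluded from the current account — financial account: sale of domestic government bonds to non-residents 1743.30, new loans extended by domestic banks to foreign borrowers 1676.35.)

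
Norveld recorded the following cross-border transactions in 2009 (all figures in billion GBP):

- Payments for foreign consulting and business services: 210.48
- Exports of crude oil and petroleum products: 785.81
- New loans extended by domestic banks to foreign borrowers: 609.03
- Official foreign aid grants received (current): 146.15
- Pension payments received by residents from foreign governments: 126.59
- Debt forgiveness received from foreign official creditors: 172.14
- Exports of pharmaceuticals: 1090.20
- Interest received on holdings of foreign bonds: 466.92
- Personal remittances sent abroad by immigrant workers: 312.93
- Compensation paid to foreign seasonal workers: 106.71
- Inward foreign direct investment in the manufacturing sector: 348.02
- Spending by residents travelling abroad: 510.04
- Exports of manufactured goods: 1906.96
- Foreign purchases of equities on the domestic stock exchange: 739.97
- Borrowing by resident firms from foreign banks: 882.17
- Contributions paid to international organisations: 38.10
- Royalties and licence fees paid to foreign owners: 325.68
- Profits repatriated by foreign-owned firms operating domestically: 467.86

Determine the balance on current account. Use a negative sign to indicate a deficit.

2550.83

Goods: 1090.20 + 1906.96 + 785.81 = 3782.97
Services: -510.04 - 210.48 - 325.68 = -1046.20
Primary income: 466.92 - 106.71 - 467.86 = -107.65
Secondary income: -38.10 + 146.15 - 312.93 + 126.59 = -78.29
Current account = 3782.97 + (-1046.20) + (-107.65) + (-78.29) = 2550.83
(Excluded from the current account — financial account: new loans extended by domestic banks to foreign borrowers 609.03, inward foreign direct investment in the manufacturing sector 348.02, foreign purchases of equities on the domestic stock exchange 739.97, borrowing by resident firms from foreign banks 882.17; capital account: debt forgiveness received from foreign official creditors 172.14.)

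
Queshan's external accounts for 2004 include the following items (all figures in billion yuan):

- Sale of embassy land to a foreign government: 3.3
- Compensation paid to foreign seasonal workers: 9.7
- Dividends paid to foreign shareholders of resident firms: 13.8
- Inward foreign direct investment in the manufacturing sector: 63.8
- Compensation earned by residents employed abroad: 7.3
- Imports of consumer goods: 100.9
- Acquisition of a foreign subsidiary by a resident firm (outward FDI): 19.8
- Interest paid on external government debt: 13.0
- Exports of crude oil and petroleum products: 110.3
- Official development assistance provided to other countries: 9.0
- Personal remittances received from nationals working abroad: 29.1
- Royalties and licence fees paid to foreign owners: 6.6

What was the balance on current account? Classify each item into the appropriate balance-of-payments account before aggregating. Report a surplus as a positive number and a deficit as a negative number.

Goods: -100.9 + 110.3 = 9.4
Services: -6.6
Primary income: -13.8 + 7.3 - 13.0 - 9.7 = -29.2
Secondary income: -9.0 + 29.1 = 20.1
Current account = 9.4 + (-6.6) + (-29.2) + 20.1 = -6.3
(Excluded from the current account — capital account: sale of embassy land to a foreign government 3.3; financial account: inward foreign direct investment in the manufacturing sector 63.8, acquisition of a foreign subsidiary by a resident firm (outward FDI) 19.8.)

-6.3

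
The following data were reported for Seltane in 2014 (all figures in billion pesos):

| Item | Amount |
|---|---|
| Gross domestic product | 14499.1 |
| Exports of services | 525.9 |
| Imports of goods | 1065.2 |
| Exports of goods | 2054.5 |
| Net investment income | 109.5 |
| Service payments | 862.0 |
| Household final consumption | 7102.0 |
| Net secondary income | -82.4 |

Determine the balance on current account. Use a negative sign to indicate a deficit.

Goods balance = 2054.5 - 1065.2 = 989.3
Services balance = 525.9 - 862.0 = -336.1
Trade balance (goods + services) = 989.3 + (-336.1) = 653.2
Net primary income = 109.5
Net secondary income = -82.4
Current account = 653.2 + 109.5 + (-82.4) = 680.3

680.3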